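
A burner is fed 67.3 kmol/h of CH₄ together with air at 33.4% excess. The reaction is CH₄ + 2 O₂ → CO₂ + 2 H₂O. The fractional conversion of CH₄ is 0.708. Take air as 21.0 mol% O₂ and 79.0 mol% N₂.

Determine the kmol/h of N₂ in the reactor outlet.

Stoichiometric O₂ = 2 × 67.3 = 134.6 kmol/h; O₂ fed = 134.6 × 1.334 = 179.6 kmol/h.
N₂ fed = 179.6 × 79/21 = 675.5 kmol/h.
Fuel reacted = 0.708 × 67.3 → ξ = 47.65 kmol/h.
Outlet (n = n₀ + ν ξ):
  CH₄: 67.3 − 1(47.65) = 19.65
  O₂: 179.6 − 2(47.65) = 84.26
  N₂: 675.5 (inert)
  CO₂: 0 + 1(47.65) = 47.65
  H₂O: 0 + 2(47.65) = 95.3

675 kmol/h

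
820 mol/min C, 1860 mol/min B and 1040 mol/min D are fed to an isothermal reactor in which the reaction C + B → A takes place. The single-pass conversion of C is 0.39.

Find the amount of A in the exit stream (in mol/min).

320 mol/min

C reacted = 0.39 × 820 = 319.8 mol/min; ν_C = −1, so ξ = 319.8/1 = 319.8 mol/min.
Outlet amounts (n = n₀ + ν ξ):
  C: 820 − 1(319.8) = 500.2
  B: 1860 − 1(319.8) = 1540
  A: 0 + 1(319.8) = 319.8
  D: 1040 (inert)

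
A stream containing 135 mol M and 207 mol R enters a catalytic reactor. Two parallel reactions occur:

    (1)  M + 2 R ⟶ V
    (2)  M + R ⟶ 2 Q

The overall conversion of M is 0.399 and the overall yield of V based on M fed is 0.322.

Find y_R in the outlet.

Yield of V: 1ξ₁ / 135 = 0.322 → ξ₁ = 43.47 mol.
Conversion of M: 1ξ₁ + 1ξ₂ = 0.399 × 135 = 53.87 → ξ₂ = 10.4 mol.
Outlet amounts (n = n₀ + Σ ν·ξ):
  M: 135 − 1(43.47) − 1(10.4) = 81.13
  R: 207 − 2(43.47) − 1(10.4) = 109.7
  V: 0 + 1(43.47) = 43.47
  Q: 0 + 2(10.4) = 20.79
Total out = 255.1 mol; y_R = 109.7 / 255.1 = 0.43.

0.43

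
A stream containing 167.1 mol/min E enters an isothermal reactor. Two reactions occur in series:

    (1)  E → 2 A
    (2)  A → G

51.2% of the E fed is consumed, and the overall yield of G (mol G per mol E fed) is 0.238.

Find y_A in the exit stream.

Conversion of E: E consumed = 1ξ₁ = 0.512 × 167.1 → ξ₁ = 85.56 mol/min.
Yield of G: 1ξ₂ / 167.1 = 0.238 → ξ₂ = 39.77 mol/min.
Outlet amounts (n = n₀ + Σ ν·ξ):
  E: 167.1 − 1(85.56) = 81.54
  A: 0 + 2(85.56) − 1(39.77) = 131.3
  G: 0 + 1(39.77) = 39.77
Total out = 252.7 mol/min; y_A = 131.3 / 252.7 = 0.5198.

0.52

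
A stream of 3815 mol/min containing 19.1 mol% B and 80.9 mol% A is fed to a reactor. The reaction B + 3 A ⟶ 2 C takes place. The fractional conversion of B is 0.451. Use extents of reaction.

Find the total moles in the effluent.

3160 mol/min

B reacted = 0.451 × 728.7 = 328.6 mol/min; ν_B = −1, so ξ = 328.6/1 = 328.6 mol/min.
Outlet amounts (n = n₀ + ν ξ):
  B: 728.7 − 1(328.6) = 400
  A: 3086 − 3(328.6) = 2100
  C: 0 + 2(328.6) = 657.3
Total out = 400 + 2100 + 657.3 = 3158 mol/min.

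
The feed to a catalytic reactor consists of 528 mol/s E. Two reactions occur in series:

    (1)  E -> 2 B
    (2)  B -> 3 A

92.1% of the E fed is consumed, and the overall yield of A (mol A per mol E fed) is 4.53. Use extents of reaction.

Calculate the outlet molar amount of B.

175 mol/s

Conversion of E: E consumed = 1ξ₁ = 0.921 × 528 → ξ₁ = 486.3 mol/s.
Yield of A: 3ξ₂ / 528 = 4.53 → ξ₂ = 797.3 mol/s.
Outlet amounts (n = n₀ + Σ ν·ξ):
  E: 528 − 1(486.3) = 41.71
  B: 0 + 2(486.3) − 1(797.3) = 175.3
  A: 0 + 3(797.3) = 2392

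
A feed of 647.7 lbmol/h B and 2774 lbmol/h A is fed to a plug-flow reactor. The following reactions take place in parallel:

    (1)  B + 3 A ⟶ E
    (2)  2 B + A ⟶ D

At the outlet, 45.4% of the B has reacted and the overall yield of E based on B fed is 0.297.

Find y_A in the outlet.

0.782

Yield of E: 1ξ₁ / 647.7 = 0.297 → ξ₁ = 192.4 lbmol/h.
Conversion of B: 1ξ₁ + 2ξ₂ = 0.454 × 647.7 = 294.1 → ξ₂ = 50.84 lbmol/h.
Outlet amounts (n = n₀ + Σ ν·ξ):
  B: 647.7 − 1(192.4) − 2(50.84) = 353.6
  A: 2774 − 3(192.4) − 1(50.84) = 2146
  E: 0 + 1(192.4) = 192.4
  D: 0 + 1(50.84) = 50.84
Total out = 2743 lbmol/h; y_A = 2146 / 2743 = 0.7824.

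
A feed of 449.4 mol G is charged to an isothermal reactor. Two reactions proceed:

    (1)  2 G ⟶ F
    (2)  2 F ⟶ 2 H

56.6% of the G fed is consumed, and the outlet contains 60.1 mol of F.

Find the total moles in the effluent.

Conversion of G: G consumed = 2ξ₁ = 0.566 × 449.4 → ξ₁ = 127.2 mol.
F balance: n_F = 0 + 1ξ₁ − 2ξ₂ = 60.1 → ξ₂ = (1·127.2 − 60.1)/2 = 33.54 mol.
Outlet amounts (n = n₀ + Σ ν·ξ):
  G: 449.4 − 2(127.2) = 195
  F: 0 + 1(127.2) − 2(33.54) = 60.1
  H: 0 + 2(33.54) = 67.08
Total out = 195 + 60.1 + 67.08 = 322.2 mol.

322 mol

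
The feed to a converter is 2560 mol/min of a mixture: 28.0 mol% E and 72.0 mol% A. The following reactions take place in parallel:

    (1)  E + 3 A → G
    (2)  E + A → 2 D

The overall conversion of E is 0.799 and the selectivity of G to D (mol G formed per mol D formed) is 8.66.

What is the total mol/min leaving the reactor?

Conversion of E: E consumed = 0.799 × 716.8 = 572.7 mol/min = 1ξ₁ + 1ξ₂.
Selectivity: 1ξ₁ / (2ξ₂) = 8.66 → ξ₁ = 17.32 ξ₂.
Substitute: (1·17.32 + 1) ξ₂ = 572.7 → ξ₂ = 31.26 mol/min, ξ₁ = 541.5 mol/min.
Outlet amounts (n = n₀ + Σ ν·ξ):
  E: 716.8 − 1(541.5) − 1(31.26) = 144.1
  A: 1843 − 3(541.5) − 1(31.26) = 187.6
  G: 0 + 1(541.5) = 541.5
  D: 0 + 2(31.26) = 62.52
Total out = 144.1 + 187.6 + 541.5 + 62.52 = 935.6 mol/min.

936 mol/min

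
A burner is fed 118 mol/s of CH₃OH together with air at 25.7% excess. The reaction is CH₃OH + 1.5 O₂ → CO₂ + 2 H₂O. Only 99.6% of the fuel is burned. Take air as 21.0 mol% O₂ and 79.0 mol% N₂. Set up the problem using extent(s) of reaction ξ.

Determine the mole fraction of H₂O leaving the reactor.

Stoichiometric O₂ = 1.5 × 118 = 177 mol/s; O₂ fed = 177 × 1.257 = 222.5 mol/s.
N₂ fed = 222.5 × 79/21 = 837 mol/s.
Fuel reacted = 0.996 × 118 → ξ = 117.5 mol/s.
Outlet (n = n₀ + ν ξ):
  CH₃OH: 118 − 1(117.5) = 0.472
  O₂: 222.5 − 1.5(117.5) = 46.2
  N₂: 837 (inert)
  CO₂: 0 + 1(117.5) = 117.5
  H₂O: 0 + 2(117.5) = 235.1
Total out = 1236 mol/s; y_H₂O = 235.1 / 1236 = 0.1901.

0.19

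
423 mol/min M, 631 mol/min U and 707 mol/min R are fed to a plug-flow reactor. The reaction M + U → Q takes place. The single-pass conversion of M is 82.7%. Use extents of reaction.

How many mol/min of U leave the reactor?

281 mol/min

M reacted = 0.827 × 423 = 349.8 mol/min; ν_M = −1, so ξ = 349.8/1 = 349.8 mol/min.
Outlet amounts (n = n₀ + ν ξ):
  M: 423 − 1(349.8) = 73.18
  U: 631 − 1(349.8) = 281.2
  Q: 0 + 1(349.8) = 349.8
  R: 707 (inert)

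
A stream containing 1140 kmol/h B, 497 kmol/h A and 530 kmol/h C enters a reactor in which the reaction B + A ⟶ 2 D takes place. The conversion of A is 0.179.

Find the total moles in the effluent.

A reacted = 0.179 × 497 = 88.96 kmol/h; ν_A = −1, so ξ = 88.96/1 = 88.96 kmol/h.
Outlet amounts (n = n₀ + ν ξ):
  B: 1140 − 1(88.96) = 1051
  A: 497 − 1(88.96) = 408
  D: 0 + 2(88.96) = 177.9
  C: 530 (inert)
Total out = 1051 + 408 + 177.9 + 530 = 2167 kmol/h.

2170 kmol/h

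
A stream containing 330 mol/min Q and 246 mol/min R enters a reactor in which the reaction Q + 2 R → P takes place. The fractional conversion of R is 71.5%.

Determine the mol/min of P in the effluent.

R reacted = 0.715 × 246 = 175.9 mol/min; ν_R = −2, so ξ = 175.9/2 = 87.94 mol/min.
Outlet amounts (n = n₀ + ν ξ):
  Q: 330 − 1(87.94) = 242.1
  R: 246 − 2(87.94) = 70.11
  P: 0 + 1(87.94) = 87.94

87.9 mol/min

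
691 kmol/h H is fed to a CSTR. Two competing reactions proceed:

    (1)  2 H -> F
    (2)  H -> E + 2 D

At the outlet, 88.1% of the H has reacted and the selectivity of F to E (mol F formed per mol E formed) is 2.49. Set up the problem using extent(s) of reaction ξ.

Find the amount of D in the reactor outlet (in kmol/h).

204 kmol/h

Conversion of H: H consumed = 0.881 × 691 = 608.8 kmol/h = 2ξ₁ + 1ξ₂.
Selectivity: 1ξ₁ / (1ξ₂) = 2.49 → ξ₁ = 2.49 ξ₂.
Substitute: (2·2.49 + 1) ξ₂ = 608.8 → ξ₂ = 101.8 kmol/h, ξ₁ = 253.5 kmol/h.
Outlet amounts (n = n₀ + Σ ν·ξ):
  H: 691 − 2(253.5) − 1(101.8) = 82.23
  F: 0 + 1(253.5) = 253.5
  E: 0 + 1(101.8) = 101.8
  D: 0 + 2(101.8) = 203.6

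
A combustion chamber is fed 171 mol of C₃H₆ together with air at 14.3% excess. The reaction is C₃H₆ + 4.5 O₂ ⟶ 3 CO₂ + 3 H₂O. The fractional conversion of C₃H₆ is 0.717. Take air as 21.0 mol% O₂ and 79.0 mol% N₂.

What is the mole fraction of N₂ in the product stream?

0.748

Stoichiometric O₂ = 4.5 × 171 = 769.5 mol; O₂ fed = 769.5 × 1.143 = 879.5 mol.
N₂ fed = 879.5 × 79/21 = 3309 mol.
Fuel reacted = 0.717 × 171 → ξ = 122.6 mol.
Outlet (n = n₀ + ν ξ):
  C₃H₆: 171 − 1(122.6) = 48.39
  O₂: 879.5 − 4.5(122.6) = 327.8
  N₂: 3309 (inert)
  CO₂: 0 + 3(122.6) = 367.8
  H₂O: 0 + 3(122.6) = 367.8
Total out = 4421 mol; y_N₂ = 3309 / 4421 = 0.7485.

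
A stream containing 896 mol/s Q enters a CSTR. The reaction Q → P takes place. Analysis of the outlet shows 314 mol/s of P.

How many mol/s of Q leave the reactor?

For P: n = n₀ + 1ξ → 314 = 0 + 1ξ, giving ξ = 314 mol/s.
Outlet amounts (n = n₀ + ν ξ):
  Q: 896 − 1(314) = 582
  P: 0 + 1(314) = 314

582 mol/s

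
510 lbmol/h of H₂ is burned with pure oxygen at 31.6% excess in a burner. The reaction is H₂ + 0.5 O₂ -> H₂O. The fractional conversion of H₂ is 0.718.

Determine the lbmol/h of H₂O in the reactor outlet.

366 lbmol/h

Stoichiometric O₂ = 0.5 × 510 = 255 lbmol/h; O₂ fed = 255 × 1.316 = 335.6 lbmol/h.
Fuel reacted = 0.718 × 510 → ξ = 366.2 lbmol/h.
Outlet (n = n₀ + ν ξ):
  H₂: 510 − 1(366.2) = 143.8
  O₂: 335.6 − 0.5(366.2) = 152.5
  H₂O: 0 + 1(366.2) = 366.2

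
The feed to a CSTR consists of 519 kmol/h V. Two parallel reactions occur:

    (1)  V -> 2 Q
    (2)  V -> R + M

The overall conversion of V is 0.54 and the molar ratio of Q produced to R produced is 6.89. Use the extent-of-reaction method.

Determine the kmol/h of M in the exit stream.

Conversion of V: V consumed = 0.54 × 519 = 280.3 kmol/h = 1ξ₁ + 1ξ₂.
Selectivity: 2ξ₁ / (1ξ₂) = 6.89 → ξ₁ = 3.445 ξ₂.
Substitute: (1·3.445 + 1) ξ₂ = 280.3 → ξ₂ = 63.05 kmol/h, ξ₁ = 217.2 kmol/h.
Outlet amounts (n = n₀ + Σ ν·ξ):
  V: 519 − 1(217.2) − 1(63.05) = 238.7
  Q: 0 + 2(217.2) = 434.4
  R: 0 + 1(63.05) = 63.05
  M: 0 + 1(63.05) = 63.05

63.1 kmol/h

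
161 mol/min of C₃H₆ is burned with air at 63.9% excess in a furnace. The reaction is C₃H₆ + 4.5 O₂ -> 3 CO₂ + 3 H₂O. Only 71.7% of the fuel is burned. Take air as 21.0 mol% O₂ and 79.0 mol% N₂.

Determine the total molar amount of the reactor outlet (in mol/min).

5870 mol/min

Stoichiometric O₂ = 4.5 × 161 = 724.5 mol/min; O₂ fed = 724.5 × 1.639 = 1187 mol/min.
N₂ fed = 1187 × 79/21 = 4467 mol/min.
Fuel reacted = 0.717 × 161 → ξ = 115.4 mol/min.
Outlet (n = n₀ + ν ξ):
  C₃H₆: 161 − 1(115.4) = 45.56
  O₂: 1187 − 4.5(115.4) = 668
  N₂: 4467 (inert)
  CO₂: 0 + 3(115.4) = 346.3
  H₂O: 0 + 3(115.4) = 346.3
Total out = 45.56 + 668 + 4467 + 346.3 + 346.3 = 5873 mol/min.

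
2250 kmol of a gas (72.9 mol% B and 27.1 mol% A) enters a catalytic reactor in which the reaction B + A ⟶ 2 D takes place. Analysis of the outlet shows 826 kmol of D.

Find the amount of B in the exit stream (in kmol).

For D: n = n₀ + 2ξ → 826 = 0 + 2ξ, giving ξ = 413 kmol.
Outlet amounts (n = n₀ + ν ξ):
  B: 1640 − 1(413) = 1227
  A: 609.8 − 1(413) = 196.8
  D: 0 + 2(413) = 826

1230 kmol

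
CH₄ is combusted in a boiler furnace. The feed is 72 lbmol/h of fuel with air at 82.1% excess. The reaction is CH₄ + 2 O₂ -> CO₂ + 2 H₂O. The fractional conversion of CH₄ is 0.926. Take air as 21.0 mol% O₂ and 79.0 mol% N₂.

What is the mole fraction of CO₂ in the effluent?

0.0505

Stoichiometric O₂ = 2 × 72 = 144 lbmol/h; O₂ fed = 144 × 1.821 = 262.2 lbmol/h.
N₂ fed = 262.2 × 79/21 = 986.5 lbmol/h.
Fuel reacted = 0.926 × 72 → ξ = 66.67 lbmol/h.
Outlet (n = n₀ + ν ξ):
  CH₄: 72 − 1(66.67) = 5.328
  O₂: 262.2 − 2(66.67) = 128.9
  N₂: 986.5 (inert)
  CO₂: 0 + 1(66.67) = 66.67
  H₂O: 0 + 2(66.67) = 133.3
Total out = 1321 lbmol/h; y_CO₂ = 66.67 / 1321 = 0.05048.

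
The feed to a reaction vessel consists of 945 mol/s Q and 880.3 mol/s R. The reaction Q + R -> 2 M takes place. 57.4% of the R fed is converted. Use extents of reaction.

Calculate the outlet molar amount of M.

1010 mol/s

R reacted = 0.574 × 880.3 = 505.3 mol/s; ν_R = −1, so ξ = 505.3/1 = 505.3 mol/s.
Outlet amounts (n = n₀ + ν ξ):
  Q: 945 − 1(505.3) = 439.7
  R: 880.3 − 1(505.3) = 375
  M: 0 + 2(505.3) = 1011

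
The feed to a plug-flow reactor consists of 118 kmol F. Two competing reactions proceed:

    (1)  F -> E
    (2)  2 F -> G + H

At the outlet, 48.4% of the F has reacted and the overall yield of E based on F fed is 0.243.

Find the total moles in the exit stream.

118 kmol

Yield of E: 1ξ₁ / 118 = 0.243 → ξ₁ = 28.67 kmol.
Conversion of F: 1ξ₁ + 2ξ₂ = 0.484 × 118 = 57.11 → ξ₂ = 14.22 kmol.
Outlet amounts (n = n₀ + Σ ν·ξ):
  F: 118 − 1(28.67) − 2(14.22) = 60.89
  E: 0 + 1(28.67) = 28.67
  G: 0 + 1(14.22) = 14.22
  H: 0 + 1(14.22) = 14.22
Total out = 60.89 + 28.67 + 14.22 + 14.22 = 118 kmol.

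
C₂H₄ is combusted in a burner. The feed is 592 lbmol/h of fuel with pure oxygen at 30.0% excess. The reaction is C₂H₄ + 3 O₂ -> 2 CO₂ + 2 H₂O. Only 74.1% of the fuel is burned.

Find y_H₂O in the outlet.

Stoichiometric O₂ = 3 × 592 = 1776 lbmol/h; O₂ fed = 1776 × 1.300 = 2309 lbmol/h.
Fuel reacted = 0.741 × 592 → ξ = 438.7 lbmol/h.
Outlet (n = n₀ + ν ξ):
  C₂H₄: 592 − 1(438.7) = 153.3
  O₂: 2309 − 3(438.7) = 992.8
  CO₂: 0 + 2(438.7) = 877.3
  H₂O: 0 + 2(438.7) = 877.3
Total out = 2901 lbmol/h; y_H₂O = 877.3 / 2901 = 0.3024.

0.302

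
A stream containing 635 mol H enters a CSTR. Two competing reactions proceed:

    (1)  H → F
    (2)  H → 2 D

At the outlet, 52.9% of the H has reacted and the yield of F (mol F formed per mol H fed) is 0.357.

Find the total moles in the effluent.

Yield of F: 1ξ₁ / 635 = 0.357 → ξ₁ = 226.7 mol.
Conversion of H: 1ξ₁ + 1ξ₂ = 0.529 × 635 = 335.9 → ξ₂ = 109.2 mol.
Outlet amounts (n = n₀ + Σ ν·ξ):
  H: 635 − 1(226.7) − 1(109.2) = 299.1
  F: 0 + 1(226.7) = 226.7
  D: 0 + 2(109.2) = 218.4
Total out = 299.1 + 226.7 + 218.4 = 744.2 mol.

744 mol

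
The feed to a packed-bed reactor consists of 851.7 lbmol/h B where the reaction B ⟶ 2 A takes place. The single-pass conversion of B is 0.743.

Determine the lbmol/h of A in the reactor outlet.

B reacted = 0.743 × 851.7 = 632.8 lbmol/h; ν_B = −1, so ξ = 632.8/1 = 632.8 lbmol/h.
Outlet amounts (n = n₀ + ν ξ):
  B: 851.7 − 1(632.8) = 218.9
  A: 0 + 2(632.8) = 1266

1270 lbmol/h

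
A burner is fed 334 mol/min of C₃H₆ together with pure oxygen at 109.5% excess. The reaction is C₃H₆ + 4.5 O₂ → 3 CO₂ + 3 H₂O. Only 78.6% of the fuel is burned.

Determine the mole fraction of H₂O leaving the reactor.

0.218

Stoichiometric O₂ = 4.5 × 334 = 1503 mol/min; O₂ fed = 1503 × 2.095 = 3149 mol/min.
Fuel reacted = 0.786 × 334 → ξ = 262.5 mol/min.
Outlet (n = n₀ + ν ξ):
  C₃H₆: 334 − 1(262.5) = 71.48
  O₂: 3149 − 4.5(262.5) = 1967
  CO₂: 0 + 3(262.5) = 787.6
  H₂O: 0 + 3(262.5) = 787.6
Total out = 3614 mol/min; y_H₂O = 787.6 / 3614 = 0.2179.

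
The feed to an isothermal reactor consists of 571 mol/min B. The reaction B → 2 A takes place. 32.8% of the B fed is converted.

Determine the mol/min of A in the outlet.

B reacted = 0.328 × 571 = 187.3 mol/min; ν_B = −1, so ξ = 187.3/1 = 187.3 mol/min.
Outlet amounts (n = n₀ + ν ξ):
  B: 571 − 1(187.3) = 383.7
  A: 0 + 2(187.3) = 374.6

375 mol/min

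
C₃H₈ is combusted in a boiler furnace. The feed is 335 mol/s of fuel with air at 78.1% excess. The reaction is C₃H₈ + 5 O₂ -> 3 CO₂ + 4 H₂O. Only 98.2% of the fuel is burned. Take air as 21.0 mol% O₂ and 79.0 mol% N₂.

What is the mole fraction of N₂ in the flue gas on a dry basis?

Stoichiometric O₂ = 5 × 335 = 1675 mol/s; O₂ fed = 1675 × 1.781 = 2983 mol/s.
N₂ fed = 2983 × 79/21 = 11220 mol/s.
Fuel reacted = 0.982 × 335 → ξ = 329 mol/s.
Outlet (n = n₀ + ν ξ):
  C₃H₈: 335 − 1(329) = 6.03
  O₂: 2983 − 5(329) = 1338
  N₂: 11220 (inert)
  CO₂: 0 + 3(329) = 986.9
  H₂O: 0 + 4(329) = 1316
Dry total = 13550 mol/s; y_N₂ (dry) = 11220 / 13550 = 0.828.

0.828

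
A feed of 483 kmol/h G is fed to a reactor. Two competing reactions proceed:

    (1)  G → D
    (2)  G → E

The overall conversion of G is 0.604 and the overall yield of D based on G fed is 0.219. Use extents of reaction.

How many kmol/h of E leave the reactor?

Yield of D: 1ξ₁ / 483 = 0.219 → ξ₁ = 105.8 kmol/h.
Conversion of G: 1ξ₁ + 1ξ₂ = 0.604 × 483 = 291.7 → ξ₂ = 186 kmol/h.
Outlet amounts (n = n₀ + Σ ν·ξ):
  G: 483 − 1(105.8) − 1(186) = 191.3
  D: 0 + 1(105.8) = 105.8
  E: 0 + 1(186) = 186

186 kmol/h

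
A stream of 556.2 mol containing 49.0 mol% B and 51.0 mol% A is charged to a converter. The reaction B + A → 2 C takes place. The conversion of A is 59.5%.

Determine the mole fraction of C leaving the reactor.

A reacted = 0.595 × 283.7 = 168.8 mol; ν_A = −1, so ξ = 168.8/1 = 168.8 mol.
Outlet amounts (n = n₀ + ν ξ):
  B: 272.5 − 1(168.8) = 103.8
  A: 283.7 − 1(168.8) = 114.9
  C: 0 + 2(168.8) = 337.6
Total out = 556.2 mol; y_C = 337.6 / 556.2 = 0.6069.

0.607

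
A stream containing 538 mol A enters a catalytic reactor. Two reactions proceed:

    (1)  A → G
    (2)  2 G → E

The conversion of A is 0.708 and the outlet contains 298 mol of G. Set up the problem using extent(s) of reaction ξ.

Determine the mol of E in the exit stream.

41.5 mol

Conversion of A: A consumed = 1ξ₁ = 0.708 × 538 → ξ₁ = 380.9 mol.
G balance: n_G = 0 + 1ξ₁ − 2ξ₂ = 298 → ξ₂ = (1·380.9 − 298)/2 = 41.45 mol.
Outlet amounts (n = n₀ + Σ ν·ξ):
  A: 538 − 1(380.9) = 157.1
  G: 0 + 1(380.9) − 2(41.45) = 298
  E: 0 + 1(41.45) = 41.45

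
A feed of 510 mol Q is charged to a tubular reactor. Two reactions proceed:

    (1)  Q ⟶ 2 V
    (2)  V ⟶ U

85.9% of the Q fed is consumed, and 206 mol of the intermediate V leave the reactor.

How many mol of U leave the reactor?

Conversion of Q: Q consumed = 1ξ₁ = 0.859 × 510 → ξ₁ = 438.1 mol.
V balance: n_V = 0 + 2ξ₁ − 1ξ₂ = 206 → ξ₂ = (2·438.1 − 206)/1 = 670.2 mol.
Outlet amounts (n = n₀ + Σ ν·ξ):
  Q: 510 − 1(438.1) = 71.91
  V: 0 + 2(438.1) − 1(670.2) = 206
  U: 0 + 1(670.2) = 670.2

670 mol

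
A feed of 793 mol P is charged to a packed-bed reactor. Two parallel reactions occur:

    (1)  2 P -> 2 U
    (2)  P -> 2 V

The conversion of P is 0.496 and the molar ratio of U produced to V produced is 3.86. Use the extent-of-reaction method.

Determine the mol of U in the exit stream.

Conversion of P: P consumed = 0.496 × 793 = 393.3 mol = 2ξ₁ + 1ξ₂.
Selectivity: 2ξ₁ / (2ξ₂) = 3.86 → ξ₁ = 3.86 ξ₂.
Substitute: (2·3.86 + 1) ξ₂ = 393.3 → ξ₂ = 45.11 mol, ξ₁ = 174.1 mol.
Outlet amounts (n = n₀ + Σ ν·ξ):
  P: 793 − 2(174.1) − 1(45.11) = 399.7
  U: 0 + 2(174.1) = 348.2
  V: 0 + 2(45.11) = 90.21

348 mol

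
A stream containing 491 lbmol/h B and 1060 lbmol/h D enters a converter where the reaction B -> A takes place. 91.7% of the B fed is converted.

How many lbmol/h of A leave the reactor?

B reacted = 0.917 × 491 = 450.2 lbmol/h; ν_B = −1, so ξ = 450.2/1 = 450.2 lbmol/h.
Outlet amounts (n = n₀ + ν ξ):
  B: 491 − 1(450.2) = 40.75
  A: 0 + 1(450.2) = 450.2
  D: 1060 (inert)

450 lbmol/h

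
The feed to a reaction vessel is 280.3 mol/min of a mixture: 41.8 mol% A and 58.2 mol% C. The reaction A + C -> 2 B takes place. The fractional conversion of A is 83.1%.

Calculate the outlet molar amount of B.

195 mol/min

A reacted = 0.831 × 117.2 = 97.36 mol/min; ν_A = −1, so ξ = 97.36/1 = 97.36 mol/min.
Outlet amounts (n = n₀ + ν ξ):
  A: 117.2 − 1(97.36) = 19.8
  C: 163.1 − 1(97.36) = 65.77
  B: 0 + 2(97.36) = 194.7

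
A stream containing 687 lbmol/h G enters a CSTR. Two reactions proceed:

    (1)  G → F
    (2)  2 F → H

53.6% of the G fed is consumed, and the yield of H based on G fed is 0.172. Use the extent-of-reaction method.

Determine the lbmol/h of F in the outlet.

132 lbmol/h

Conversion of G: G consumed = 1ξ₁ = 0.536 × 687 → ξ₁ = 368.2 lbmol/h.
Yield of H: 1ξ₂ / 687 = 0.172 → ξ₂ = 118.2 lbmol/h.
Outlet amounts (n = n₀ + Σ ν·ξ):
  G: 687 − 1(368.2) = 318.8
  F: 0 + 1(368.2) − 2(118.2) = 131.9
  H: 0 + 1(118.2) = 118.2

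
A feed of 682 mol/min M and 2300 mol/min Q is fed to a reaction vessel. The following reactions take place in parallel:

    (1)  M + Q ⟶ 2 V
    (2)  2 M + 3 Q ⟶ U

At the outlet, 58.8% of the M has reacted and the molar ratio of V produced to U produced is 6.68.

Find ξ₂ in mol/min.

Conversion of M: M consumed = 0.588 × 682 = 401 mol/min = 1ξ₁ + 2ξ₂.
Selectivity: 2ξ₁ / (1ξ₂) = 6.68 → ξ₁ = 3.34 ξ₂.
Substitute: (1·3.34 + 2) ξ₂ = 401 → ξ₂ = 75.1 mol/min, ξ₁ = 250.8 mol/min.
Outlet amounts (n = n₀ + Σ ν·ξ):
  M: 682 − 1(250.8) − 2(75.1) = 281
  Q: 2300 − 1(250.8) − 3(75.1) = 1824
  V: 0 + 2(250.8) = 501.6
  U: 0 + 1(75.1) = 75.1

ξ₂ = 75.1 mol/min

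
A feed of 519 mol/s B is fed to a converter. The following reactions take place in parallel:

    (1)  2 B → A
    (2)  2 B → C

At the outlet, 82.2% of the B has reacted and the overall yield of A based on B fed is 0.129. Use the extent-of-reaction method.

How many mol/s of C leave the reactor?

146 mol/s

Yield of A: 1ξ₁ / 519 = 0.129 → ξ₁ = 66.95 mol/s.
Conversion of B: 2ξ₁ + 2ξ₂ = 0.822 × 519 = 426.6 → ξ₂ = 146.4 mol/s.
Outlet amounts (n = n₀ + Σ ν·ξ):
  B: 519 − 2(66.95) − 2(146.4) = 92.38
  A: 0 + 1(66.95) = 66.95
  C: 0 + 1(146.4) = 146.4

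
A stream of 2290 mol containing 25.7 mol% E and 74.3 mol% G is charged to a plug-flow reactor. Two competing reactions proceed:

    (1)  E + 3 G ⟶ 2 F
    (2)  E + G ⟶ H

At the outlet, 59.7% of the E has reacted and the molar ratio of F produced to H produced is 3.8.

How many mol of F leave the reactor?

Conversion of E: E consumed = 0.597 × 588.5 = 351.4 mol = 1ξ₁ + 1ξ₂.
Selectivity: 2ξ₁ / (1ξ₂) = 3.8 → ξ₁ = 1.9 ξ₂.
Substitute: (1·1.9 + 1) ξ₂ = 351.4 → ξ₂ = 121.2 mol, ξ₁ = 230.2 mol.
Outlet amounts (n = n₀ + Σ ν·ξ):
  E: 588.5 − 1(230.2) − 1(121.2) = 237.2
  G: 1701 − 3(230.2) − 1(121.2) = 889.7
  F: 0 + 2(230.2) = 460.4
  H: 0 + 1(121.2) = 121.2

460 mol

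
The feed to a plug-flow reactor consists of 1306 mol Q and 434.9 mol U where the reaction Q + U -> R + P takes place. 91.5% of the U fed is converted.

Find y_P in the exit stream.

U reacted = 0.915 × 434.9 = 397.9 mol; ν_U = −1, so ξ = 397.9/1 = 397.9 mol.
Outlet amounts (n = n₀ + ν ξ):
  Q: 1306 − 1(397.9) = 908.1
  U: 434.9 − 1(397.9) = 36.97
  R: 0 + 1(397.9) = 397.9
  P: 0 + 1(397.9) = 397.9
Total out = 1741 mol; y_P = 397.9 / 1741 = 0.2286.

0.229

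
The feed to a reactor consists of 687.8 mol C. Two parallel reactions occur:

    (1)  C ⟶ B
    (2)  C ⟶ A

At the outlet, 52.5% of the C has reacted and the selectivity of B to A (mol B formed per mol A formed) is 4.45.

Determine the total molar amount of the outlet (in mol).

688 mol

Conversion of C: C consumed = 0.525 × 687.8 = 361.1 mol = 1ξ₁ + 1ξ₂.
Selectivity: 1ξ₁ / (1ξ₂) = 4.45 → ξ₁ = 4.45 ξ₂.
Substitute: (1·4.45 + 1) ξ₂ = 361.1 → ξ₂ = 66.26 mol, ξ₁ = 294.8 mol.
Outlet amounts (n = n₀ + Σ ν·ξ):
  C: 687.8 − 1(294.8) − 1(66.26) = 326.7
  B: 0 + 1(294.8) = 294.8
  A: 0 + 1(66.26) = 66.26
Total out = 326.7 + 294.8 + 66.26 = 687.8 mol.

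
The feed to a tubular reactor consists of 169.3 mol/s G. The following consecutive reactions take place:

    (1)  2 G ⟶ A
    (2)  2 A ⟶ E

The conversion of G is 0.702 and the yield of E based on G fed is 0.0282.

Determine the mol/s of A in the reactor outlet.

Conversion of G: G consumed = 2ξ₁ = 0.702 × 169.3 → ξ₁ = 59.42 mol/s.
Yield of E: 1ξ₂ / 169.3 = 0.0282 → ξ₂ = 4.774 mol/s.
Outlet amounts (n = n₀ + Σ ν·ξ):
  G: 169.3 − 2(59.42) = 50.45
  A: 0 + 1(59.42) − 2(4.774) = 49.88
  E: 0 + 1(4.774) = 4.774

49.9 mol/s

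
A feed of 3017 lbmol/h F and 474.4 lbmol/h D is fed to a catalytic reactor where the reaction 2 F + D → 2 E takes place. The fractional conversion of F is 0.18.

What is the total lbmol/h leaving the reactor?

F reacted = 0.18 × 3017 = 543.1 lbmol/h; ν_F = −2, so ξ = 543.1/2 = 271.5 lbmol/h.
Outlet amounts (n = n₀ + ν ξ):
  F: 3017 − 2(271.5) = 2474
  D: 474.4 − 1(271.5) = 202.9
  E: 0 + 2(271.5) = 543.1
Total out = 2474 + 202.9 + 543.1 = 3220 lbmol/h.

3220 lbmol/h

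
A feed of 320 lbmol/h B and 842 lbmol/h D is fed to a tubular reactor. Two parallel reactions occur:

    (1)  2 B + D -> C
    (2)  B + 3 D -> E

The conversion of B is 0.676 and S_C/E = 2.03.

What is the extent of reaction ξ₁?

ξ₁ = 86.8 lbmol/h

Conversion of B: B consumed = 0.676 × 320 = 216.3 lbmol/h = 2ξ₁ + 1ξ₂.
Selectivity: 1ξ₁ / (1ξ₂) = 2.03 → ξ₁ = 2.03 ξ₂.
Substitute: (2·2.03 + 1) ξ₂ = 216.3 → ξ₂ = 42.75 lbmol/h, ξ₁ = 86.78 lbmol/h.
Outlet amounts (n = n₀ + Σ ν·ξ):
  B: 320 − 2(86.78) − 1(42.75) = 103.7
  D: 842 − 1(86.78) − 3(42.75) = 627
  C: 0 + 1(86.78) = 86.78
  E: 0 + 1(42.75) = 42.75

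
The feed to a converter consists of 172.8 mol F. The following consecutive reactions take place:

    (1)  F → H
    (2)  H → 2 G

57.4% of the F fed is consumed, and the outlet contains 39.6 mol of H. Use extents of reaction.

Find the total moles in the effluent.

232 mol

Conversion of F: F consumed = 1ξ₁ = 0.574 × 172.8 → ξ₁ = 99.19 mol.
H balance: n_H = 0 + 1ξ₁ − 1ξ₂ = 39.6 → ξ₂ = (1·99.19 − 39.6)/1 = 59.59 mol.
Outlet amounts (n = n₀ + Σ ν·ξ):
  F: 172.8 − 1(99.19) = 73.61
  H: 0 + 1(99.19) − 1(59.59) = 39.6
  G: 0 + 2(59.59) = 119.2
Total out = 73.61 + 39.6 + 119.2 = 232.4 mol.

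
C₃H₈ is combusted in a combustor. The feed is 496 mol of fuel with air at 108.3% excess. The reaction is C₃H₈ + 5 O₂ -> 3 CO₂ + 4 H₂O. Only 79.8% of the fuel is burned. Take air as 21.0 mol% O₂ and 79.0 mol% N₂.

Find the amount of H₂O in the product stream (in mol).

Stoichiometric O₂ = 5 × 496 = 2480 mol; O₂ fed = 2480 × 2.083 = 5166 mol.
N₂ fed = 5166 × 79/21 = 19430 mol.
Fuel reacted = 0.798 × 496 → ξ = 395.8 mol.
Outlet (n = n₀ + ν ξ):
  C₃H₈: 496 − 1(395.8) = 100.2
  O₂: 5166 − 5(395.8) = 3187
  N₂: 19430 (inert)
  CO₂: 0 + 3(395.8) = 1187
  H₂O: 0 + 4(395.8) = 1583

1580 mol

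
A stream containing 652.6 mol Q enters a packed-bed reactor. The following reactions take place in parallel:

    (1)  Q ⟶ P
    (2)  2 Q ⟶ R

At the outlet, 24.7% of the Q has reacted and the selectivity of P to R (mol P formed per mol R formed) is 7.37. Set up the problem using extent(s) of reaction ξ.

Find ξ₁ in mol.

ξ₁ = 127 mol

Conversion of Q: Q consumed = 0.247 × 652.6 = 161.2 mol = 1ξ₁ + 2ξ₂.
Selectivity: 1ξ₁ / (1ξ₂) = 7.37 → ξ₁ = 7.37 ξ₂.
Substitute: (1·7.37 + 2) ξ₂ = 161.2 → ξ₂ = 17.2 mol, ξ₁ = 126.8 mol.
Outlet amounts (n = n₀ + Σ ν·ξ):
  Q: 652.6 − 1(126.8) − 2(17.2) = 491.4
  P: 0 + 1(126.8) = 126.8
  R: 0 + 1(17.2) = 17.2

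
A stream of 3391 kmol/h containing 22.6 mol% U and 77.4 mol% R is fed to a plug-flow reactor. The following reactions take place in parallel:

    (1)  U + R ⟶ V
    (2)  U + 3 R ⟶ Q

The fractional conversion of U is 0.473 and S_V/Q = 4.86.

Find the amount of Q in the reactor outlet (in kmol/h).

61.9 kmol/h

Conversion of U: U consumed = 0.473 × 766.4 = 362.5 kmol/h = 1ξ₁ + 1ξ₂.
Selectivity: 1ξ₁ / (1ξ₂) = 4.86 → ξ₁ = 4.86 ξ₂.
Substitute: (1·4.86 + 1) ξ₂ = 362.5 → ξ₂ = 61.86 kmol/h, ξ₁ = 300.6 kmol/h.
Outlet amounts (n = n₀ + Σ ν·ξ):
  U: 766.4 − 1(300.6) − 1(61.86) = 403.9
  R: 2625 − 1(300.6) − 3(61.86) = 2138
  V: 0 + 1(300.6) = 300.6
  Q: 0 + 1(61.86) = 61.86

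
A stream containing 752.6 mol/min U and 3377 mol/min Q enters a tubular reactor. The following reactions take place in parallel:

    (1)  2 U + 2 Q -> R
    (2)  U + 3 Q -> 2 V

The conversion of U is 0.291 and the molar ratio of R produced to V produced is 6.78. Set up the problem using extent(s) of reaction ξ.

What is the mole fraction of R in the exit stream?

Conversion of U: U consumed = 0.291 × 752.6 = 219 mol/min = 2ξ₁ + 1ξ₂.
Selectivity: 1ξ₁ / (2ξ₂) = 6.78 → ξ₁ = 13.56 ξ₂.
Substitute: (2·13.56 + 1) ξ₂ = 219 → ξ₂ = 7.788 mol/min, ξ₁ = 105.6 mol/min.
Outlet amounts (n = n₀ + Σ ν·ξ):
  U: 752.6 − 2(105.6) − 1(7.788) = 533.6
  Q: 3377 − 2(105.6) − 3(7.788) = 3142
  R: 0 + 1(105.6) = 105.6
  V: 0 + 2(7.788) = 15.58
Total out = 3797 mol/min; y_R = 105.6 / 3797 = 0.02781.

0.0278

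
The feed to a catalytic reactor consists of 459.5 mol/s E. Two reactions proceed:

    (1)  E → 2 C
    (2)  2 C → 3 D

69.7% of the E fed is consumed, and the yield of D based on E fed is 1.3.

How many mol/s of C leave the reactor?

Conversion of E: E consumed = 1ξ₁ = 0.697 × 459.5 → ξ₁ = 320.3 mol/s.
Yield of D: 3ξ₂ / 459.5 = 1.3 → ξ₂ = 199.1 mol/s.
Outlet amounts (n = n₀ + Σ ν·ξ):
  E: 459.5 − 1(320.3) = 139.2
  C: 0 + 2(320.3) − 2(199.1) = 242.3
  D: 0 + 3(199.1) = 597.4

242 mol/s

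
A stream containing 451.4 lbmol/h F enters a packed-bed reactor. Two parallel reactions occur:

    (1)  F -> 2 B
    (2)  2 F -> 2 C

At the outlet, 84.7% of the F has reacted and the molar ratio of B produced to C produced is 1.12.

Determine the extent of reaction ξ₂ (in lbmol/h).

ξ₂ = 123 lbmol/h

Conversion of F: F consumed = 0.847 × 451.4 = 382.3 lbmol/h = 1ξ₁ + 2ξ₂.
Selectivity: 2ξ₁ / (2ξ₂) = 1.12 → ξ₁ = 1.12 ξ₂.
Substitute: (1·1.12 + 2) ξ₂ = 382.3 → ξ₂ = 122.5 lbmol/h, ξ₁ = 137.2 lbmol/h.
Outlet amounts (n = n₀ + Σ ν·ξ):
  F: 451.4 − 1(137.2) − 2(122.5) = 69.06
  B: 0 + 2(137.2) = 274.5
  C: 0 + 2(122.5) = 245.1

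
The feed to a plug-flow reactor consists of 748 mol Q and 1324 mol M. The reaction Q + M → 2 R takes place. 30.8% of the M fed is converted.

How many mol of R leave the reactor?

816 mol

M reacted = 0.308 × 1324 = 407.8 mol; ν_M = −1, so ξ = 407.8/1 = 407.8 mol.
Outlet amounts (n = n₀ + ν ξ):
  Q: 748 − 1(407.8) = 340.2
  M: 1324 − 1(407.8) = 916.2
  R: 0 + 2(407.8) = 815.6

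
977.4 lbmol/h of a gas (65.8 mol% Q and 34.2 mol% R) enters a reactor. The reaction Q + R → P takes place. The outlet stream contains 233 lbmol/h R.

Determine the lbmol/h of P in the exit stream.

101 lbmol/h

For R: n = n₀ − 1ξ → 233 = 334.3 − 1ξ, giving ξ = 101.3 lbmol/h.
Outlet amounts (n = n₀ + ν ξ):
  Q: 643.1 − 1(101.3) = 541.9
  R: 334.3 − 1(101.3) = 233
  P: 0 + 1(101.3) = 101.3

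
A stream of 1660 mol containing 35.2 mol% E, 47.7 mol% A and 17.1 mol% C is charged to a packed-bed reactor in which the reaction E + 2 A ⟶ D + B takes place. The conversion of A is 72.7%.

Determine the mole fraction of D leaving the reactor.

0.21

A reacted = 0.727 × 791.8 = 575.7 mol; ν_A = −2, so ξ = 575.7/2 = 287.8 mol.
Outlet amounts (n = n₀ + ν ξ):
  E: 584.3 − 1(287.8) = 296.5
  A: 791.8 − 2(287.8) = 216.2
  D: 0 + 1(287.8) = 287.8
  B: 0 + 1(287.8) = 287.8
  C: 283.9 (inert)
Total out = 1372 mol; y_D = 287.8 / 1372 = 0.2098.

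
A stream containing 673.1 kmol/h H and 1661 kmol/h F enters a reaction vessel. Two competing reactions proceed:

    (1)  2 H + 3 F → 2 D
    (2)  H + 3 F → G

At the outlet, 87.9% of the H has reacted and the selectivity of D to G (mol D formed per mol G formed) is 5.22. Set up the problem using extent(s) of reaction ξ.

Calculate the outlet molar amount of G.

Conversion of H: H consumed = 0.879 × 673.1 = 591.7 kmol/h = 2ξ₁ + 1ξ₂.
Selectivity: 2ξ₁ / (1ξ₂) = 5.22 → ξ₁ = 2.61 ξ₂.
Substitute: (2·2.61 + 1) ξ₂ = 591.7 → ξ₂ = 95.12 kmol/h, ξ₁ = 248.3 kmol/h.
Outlet amounts (n = n₀ + Σ ν·ξ):
  H: 673.1 − 2(248.3) − 1(95.12) = 81.45
  F: 1661 − 3(248.3) − 3(95.12) = 630.8
  D: 0 + 2(248.3) = 496.5
  G: 0 + 1(95.12) = 95.12

95.1 kmol/h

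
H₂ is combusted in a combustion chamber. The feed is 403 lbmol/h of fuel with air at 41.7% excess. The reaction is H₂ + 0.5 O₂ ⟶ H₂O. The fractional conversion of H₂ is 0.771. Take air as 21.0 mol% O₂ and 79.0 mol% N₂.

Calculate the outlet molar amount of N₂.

Stoichiometric O₂ = 0.5 × 403 = 201.5 lbmol/h; O₂ fed = 201.5 × 1.417 = 285.5 lbmol/h.
N₂ fed = 285.5 × 79/21 = 1074 lbmol/h.
Fuel reacted = 0.771 × 403 → ξ = 310.7 lbmol/h.
Outlet (n = n₀ + ν ξ):
  H₂: 403 − 1(310.7) = 92.29
  O₂: 285.5 − 0.5(310.7) = 130.2
  N₂: 1074 (inert)
  H₂O: 0 + 1(310.7) = 310.7

1070 lbmol/h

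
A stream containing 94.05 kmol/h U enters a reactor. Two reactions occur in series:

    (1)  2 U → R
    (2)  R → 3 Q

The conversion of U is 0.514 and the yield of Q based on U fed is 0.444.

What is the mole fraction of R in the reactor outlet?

Conversion of U: U consumed = 2ξ₁ = 0.514 × 94.05 → ξ₁ = 24.17 kmol/h.
Yield of Q: 3ξ₂ / 94.05 = 0.444 → ξ₂ = 13.92 kmol/h.
Outlet amounts (n = n₀ + Σ ν·ξ):
  U: 94.05 − 2(24.17) = 45.71
  R: 0 + 1(24.17) − 1(13.92) = 10.25
  Q: 0 + 3(13.92) = 41.76
Total out = 97.72 kmol/h; y_R = 10.25 / 97.72 = 0.1049.

0.105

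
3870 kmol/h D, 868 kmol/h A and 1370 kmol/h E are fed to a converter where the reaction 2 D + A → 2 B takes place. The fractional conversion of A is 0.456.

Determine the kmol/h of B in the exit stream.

792 kmol/h

A reacted = 0.456 × 868 = 395.8 kmol/h; ν_A = −1, so ξ = 395.8/1 = 395.8 kmol/h.
Outlet amounts (n = n₀ + ν ξ):
  D: 3870 − 2(395.8) = 3078
  A: 868 − 1(395.8) = 472.2
  B: 0 + 2(395.8) = 791.6
  E: 1370 (inert)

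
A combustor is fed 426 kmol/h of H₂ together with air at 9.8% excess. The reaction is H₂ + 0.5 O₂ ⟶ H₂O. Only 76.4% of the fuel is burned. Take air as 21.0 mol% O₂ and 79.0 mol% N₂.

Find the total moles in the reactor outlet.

1380 kmol/h

Stoichiometric O₂ = 0.5 × 426 = 213 kmol/h; O₂ fed = 213 × 1.098 = 233.9 kmol/h.
N₂ fed = 233.9 × 79/21 = 879.8 kmol/h.
Fuel reacted = 0.764 × 426 → ξ = 325.5 kmol/h.
Outlet (n = n₀ + ν ξ):
  H₂: 426 − 1(325.5) = 100.5
  O₂: 233.9 − 0.5(325.5) = 71.14
  N₂: 879.8 (inert)
  H₂O: 0 + 1(325.5) = 325.5
Total out = 100.5 + 71.14 + 879.8 + 325.5 = 1377 kmol/h.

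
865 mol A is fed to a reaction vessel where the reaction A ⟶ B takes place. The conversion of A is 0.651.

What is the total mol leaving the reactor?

A reacted = 0.651 × 865 = 563.1 mol; ν_A = −1, so ξ = 563.1/1 = 563.1 mol.
Outlet amounts (n = n₀ + ν ξ):
  A: 865 − 1(563.1) = 301.9
  B: 0 + 1(563.1) = 563.1
Total out = 301.9 + 563.1 = 865 mol.

865 mol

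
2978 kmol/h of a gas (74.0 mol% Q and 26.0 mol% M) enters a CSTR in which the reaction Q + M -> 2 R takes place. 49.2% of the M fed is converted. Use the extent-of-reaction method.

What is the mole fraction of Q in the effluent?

M reacted = 0.492 × 774.3 = 380.9 kmol/h; ν_M = −1, so ξ = 380.9/1 = 380.9 kmol/h.
Outlet amounts (n = n₀ + ν ξ):
  Q: 2204 − 1(380.9) = 1823
  M: 774.3 − 1(380.9) = 393.3
  R: 0 + 2(380.9) = 761.9
Total out = 2978 kmol/h; y_Q = 1823 / 2978 = 0.6121.

0.612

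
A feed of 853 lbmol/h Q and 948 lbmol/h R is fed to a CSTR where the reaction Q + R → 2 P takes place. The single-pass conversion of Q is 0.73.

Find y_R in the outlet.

0.181

Q reacted = 0.73 × 853 = 622.7 lbmol/h; ν_Q = −1, so ξ = 622.7/1 = 622.7 lbmol/h.
Outlet amounts (n = n₀ + ν ξ):
  Q: 853 − 1(622.7) = 230.3
  R: 948 − 1(622.7) = 325.3
  P: 0 + 2(622.7) = 1245
Total out = 1801 lbmol/h; y_R = 325.3 / 1801 = 0.1806.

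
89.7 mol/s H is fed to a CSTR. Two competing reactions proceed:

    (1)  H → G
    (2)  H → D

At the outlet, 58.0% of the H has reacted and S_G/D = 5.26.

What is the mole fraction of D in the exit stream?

0.0927

Conversion of H: H consumed = 0.58 × 89.7 = 52.03 mol/s = 1ξ₁ + 1ξ₂.
Selectivity: 1ξ₁ / (1ξ₂) = 5.26 → ξ₁ = 5.26 ξ₂.
Substitute: (1·5.26 + 1) ξ₂ = 52.03 → ξ₂ = 8.311 mol/s, ξ₁ = 43.72 mol/s.
Outlet amounts (n = n₀ + Σ ν·ξ):
  H: 89.7 − 1(43.72) − 1(8.311) = 37.67
  G: 0 + 1(43.72) = 43.72
  D: 0 + 1(8.311) = 8.311
Total out = 89.7 mol/s; y_D = 8.311 / 89.7 = 0.09265.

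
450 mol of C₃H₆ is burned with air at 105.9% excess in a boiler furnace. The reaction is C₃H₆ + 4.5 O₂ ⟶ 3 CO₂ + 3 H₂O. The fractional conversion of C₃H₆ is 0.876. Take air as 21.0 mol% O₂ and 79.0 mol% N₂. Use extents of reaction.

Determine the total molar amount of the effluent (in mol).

20500 mol

Stoichiometric O₂ = 4.5 × 450 = 2025 mol; O₂ fed = 2025 × 2.059 = 4169 mol.
N₂ fed = 4169 × 79/21 = 15690 mol.
Fuel reacted = 0.876 × 450 → ξ = 394.2 mol.
Outlet (n = n₀ + ν ξ):
  C₃H₆: 450 − 1(394.2) = 55.8
  O₂: 4169 − 4.5(394.2) = 2396
  N₂: 15690 (inert)
  CO₂: 0 + 3(394.2) = 1183
  H₂O: 0 + 3(394.2) = 1183
Total out = 55.8 + 2396 + 15690 + 1183 + 1183 = 20500 mol.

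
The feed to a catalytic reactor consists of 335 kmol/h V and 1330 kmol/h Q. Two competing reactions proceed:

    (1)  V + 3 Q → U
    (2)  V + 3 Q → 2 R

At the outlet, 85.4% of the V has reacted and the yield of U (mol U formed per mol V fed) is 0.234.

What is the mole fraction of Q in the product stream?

0.465

Yield of U: 1ξ₁ / 335 = 0.234 → ξ₁ = 78.39 kmol/h.
Conversion of V: 1ξ₁ + 1ξ₂ = 0.854 × 335 = 286.1 → ξ₂ = 207.7 kmol/h.
Outlet amounts (n = n₀ + Σ ν·ξ):
  V: 335 − 1(78.39) − 1(207.7) = 48.91
  Q: 1330 − 3(78.39) − 3(207.7) = 471.7
  U: 0 + 1(78.39) = 78.39
  R: 0 + 2(207.7) = 415.4
Total out = 1014 kmol/h; y_Q = 471.7 / 1014 = 0.465.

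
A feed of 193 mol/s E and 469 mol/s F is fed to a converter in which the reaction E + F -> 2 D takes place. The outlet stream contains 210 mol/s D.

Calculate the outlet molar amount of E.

88 mol/s

For D: n = n₀ + 2ξ → 210 = 0 + 2ξ, giving ξ = 105 mol/s.
Outlet amounts (n = n₀ + ν ξ):
  E: 193 − 1(105) = 88
  F: 469 − 1(105) = 364
  D: 0 + 2(105) = 210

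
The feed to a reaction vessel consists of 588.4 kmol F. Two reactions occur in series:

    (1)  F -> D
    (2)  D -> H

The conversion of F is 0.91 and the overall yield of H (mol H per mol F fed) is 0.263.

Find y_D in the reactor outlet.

0.647

Conversion of F: F consumed = 1ξ₁ = 0.91 × 588.4 → ξ₁ = 535.4 kmol.
Yield of H: 1ξ₂ / 588.4 = 0.263 → ξ₂ = 154.7 kmol.
Outlet amounts (n = n₀ + Σ ν·ξ):
  F: 588.4 − 1(535.4) = 52.96
  D: 0 + 1(535.4) − 1(154.7) = 380.7
  H: 0 + 1(154.7) = 154.7
Total out = 588.4 kmol; y_D = 380.7 / 588.4 = 0.647.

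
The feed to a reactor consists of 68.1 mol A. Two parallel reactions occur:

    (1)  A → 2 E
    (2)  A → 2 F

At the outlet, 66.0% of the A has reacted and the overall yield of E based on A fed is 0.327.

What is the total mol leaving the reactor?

113 mol

Yield of E: 2ξ₁ / 68.1 = 0.327 → ξ₁ = 11.13 mol.
Conversion of A: 1ξ₁ + 1ξ₂ = 0.66 × 68.1 = 44.95 → ξ₂ = 33.81 mol.
Outlet amounts (n = n₀ + Σ ν·ξ):
  A: 68.1 − 1(11.13) − 1(33.81) = 23.15
  E: 0 + 2(11.13) = 22.27
  F: 0 + 2(33.81) = 67.62
Total out = 23.15 + 22.27 + 67.62 = 113 mol.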